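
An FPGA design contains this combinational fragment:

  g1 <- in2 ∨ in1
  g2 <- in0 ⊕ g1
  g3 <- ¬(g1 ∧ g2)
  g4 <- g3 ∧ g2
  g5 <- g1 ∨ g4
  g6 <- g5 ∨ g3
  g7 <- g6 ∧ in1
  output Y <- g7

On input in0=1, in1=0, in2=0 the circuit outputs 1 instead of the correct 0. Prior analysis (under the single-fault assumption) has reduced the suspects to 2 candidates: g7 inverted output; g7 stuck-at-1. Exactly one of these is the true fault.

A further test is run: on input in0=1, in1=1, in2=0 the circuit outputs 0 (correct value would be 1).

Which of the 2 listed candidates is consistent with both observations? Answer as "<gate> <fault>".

g7 inverted output

Evaluate each candidate on input in0=1, in1=1, in2=0:
  g7 inverted output: g1=1, g2=0, g3=1, g4=0, g5=1, g6=1, g7=0 [inverted output] → 0 — matches
  g7 stuck-at-1: g1=1, g2=0, g3=1, g4=0, g5=1, g6=1, g7=1 [stuck-at-1] → 1 — eliminated
Only g7 inverted output reproduces the observed 0.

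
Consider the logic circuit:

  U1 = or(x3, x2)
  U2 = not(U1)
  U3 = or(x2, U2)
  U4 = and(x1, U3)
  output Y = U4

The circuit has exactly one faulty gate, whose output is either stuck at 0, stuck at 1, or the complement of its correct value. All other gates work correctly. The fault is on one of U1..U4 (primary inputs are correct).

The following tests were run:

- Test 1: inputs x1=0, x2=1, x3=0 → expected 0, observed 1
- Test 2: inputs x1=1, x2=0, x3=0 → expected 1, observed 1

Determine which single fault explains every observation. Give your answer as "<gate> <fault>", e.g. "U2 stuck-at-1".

U4 stuck-at-1

Fault-free values for test 1 (x1=0, x2=1, x3=0): U1=1, U2=0, U3=1, U4=0, giving Y=0. Observed 1.
Test 1: faults giving observed 1 are {U4 stuck-at-1, U4 inverted output}.
Test 2 (x1=1, x2=0, x3=0): fault-free U1=0, U2=1, U3=1, U4=1 → 1; observed 1. Eliminates U4 inverted output.
Only U4 stuck-at-1 is consistent with every test.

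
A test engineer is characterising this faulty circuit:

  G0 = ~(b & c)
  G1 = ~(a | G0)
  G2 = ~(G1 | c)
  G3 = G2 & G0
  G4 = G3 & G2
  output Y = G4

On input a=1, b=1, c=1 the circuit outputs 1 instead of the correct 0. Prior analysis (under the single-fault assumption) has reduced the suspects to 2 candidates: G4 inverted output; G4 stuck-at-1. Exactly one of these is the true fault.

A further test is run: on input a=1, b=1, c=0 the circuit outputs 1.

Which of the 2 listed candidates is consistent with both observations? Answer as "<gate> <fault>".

Evaluate each candidate on input a=1, b=1, c=0:
  G4 inverted output: G0=1, G1=0, G2=1, G3=1, G4=0 [inverted output] → 0 — eliminated
  G4 stuck-at-1: G0=1, G1=0, G2=1, G3=1, G4=1 [stuck-at-1] → 1 — matches
Only G4 stuck-at-1 reproduces the observed 1.

G4 stuck-at-1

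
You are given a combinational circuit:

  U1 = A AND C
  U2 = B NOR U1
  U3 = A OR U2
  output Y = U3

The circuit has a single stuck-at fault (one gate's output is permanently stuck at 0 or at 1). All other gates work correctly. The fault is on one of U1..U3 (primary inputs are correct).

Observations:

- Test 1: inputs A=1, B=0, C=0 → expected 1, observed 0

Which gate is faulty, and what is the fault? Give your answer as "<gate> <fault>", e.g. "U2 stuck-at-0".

Fault-free values for test 1 (A=1, B=0, C=0): U1=0, U2=1, U3=1, giving Y=1. Observed 0.
Test 1: faults giving observed 0 are {U3 stuck-at-0}.
Only U3 stuck-at-0 is consistent with every test.

U3 stuck-at-0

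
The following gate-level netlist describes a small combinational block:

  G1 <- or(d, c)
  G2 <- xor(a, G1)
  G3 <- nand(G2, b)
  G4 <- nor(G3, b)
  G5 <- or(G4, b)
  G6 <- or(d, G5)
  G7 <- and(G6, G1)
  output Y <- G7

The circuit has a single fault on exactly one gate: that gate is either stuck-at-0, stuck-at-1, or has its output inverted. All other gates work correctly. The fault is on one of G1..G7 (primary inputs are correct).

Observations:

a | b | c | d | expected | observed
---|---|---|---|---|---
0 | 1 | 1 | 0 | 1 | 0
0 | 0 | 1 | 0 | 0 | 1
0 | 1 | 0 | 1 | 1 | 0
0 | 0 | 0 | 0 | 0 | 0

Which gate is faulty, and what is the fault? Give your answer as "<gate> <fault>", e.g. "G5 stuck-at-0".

Fault-free values for test 1 (a=0, b=1, c=1, d=0): G1=1, G2=1, G3=0, G4=0, G5=1, G6=1, G7=1, giving Y=1. Observed 0.
Test 1: faults giving observed 0 are {G1 stuck-at-0, G1 inverted output, G5 stuck-at-0, G5 inverted output, G6 stuck-at-0, G6 inverted output, G7 stuck-at-0, G7 inverted output}.
Test 2 (a=0, b=0, c=1, d=0): fault-free G1=1, G2=1, G3=1, G4=0, G5=0, G6=0, G7=0 → 0; observed 1. Eliminates G1 stuck-at-0, G1 inverted output, G5 stuck-at-0, G6 stuck-at-0, G7 stuck-at-0.
Test 3 (a=0, b=1, c=0, d=1): fault-free G1=1, G2=1, G3=0, G4=0, G5=1, G6=1, G7=1 → 1; observed 0. Eliminates G5 inverted output.
Test 4 (a=0, b=0, c=0, d=0): fault-free G1=0, G2=0, G3=1, G4=0, G5=0, G6=0, G7=0 → 0; observed 0. Eliminates G7 inverted output.
Only G6 inverted output is consistent with every test.

G6 inverted output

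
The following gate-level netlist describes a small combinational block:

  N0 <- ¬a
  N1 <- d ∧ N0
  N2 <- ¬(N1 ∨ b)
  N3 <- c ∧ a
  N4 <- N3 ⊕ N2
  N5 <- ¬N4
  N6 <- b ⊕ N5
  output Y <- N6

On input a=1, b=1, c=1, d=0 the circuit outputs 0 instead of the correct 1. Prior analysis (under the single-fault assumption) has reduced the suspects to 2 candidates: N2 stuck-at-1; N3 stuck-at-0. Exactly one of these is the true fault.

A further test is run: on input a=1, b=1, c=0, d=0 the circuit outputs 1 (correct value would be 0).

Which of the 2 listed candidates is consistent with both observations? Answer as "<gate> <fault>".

Evaluate each candidate on input a=1, b=1, c=0, d=0:
  N2 stuck-at-1: N0=0, N1=0, N2=1 [stuck-at-1], N3=0, N4=1, N5=0, N6=1 → 1 — matches
  N3 stuck-at-0: N0=0, N1=0, N2=0, N3=0 [stuck-at-0], N4=0, N5=1, N6=0 → 0 — eliminated
Only N2 stuck-at-1 reproduces the observed 1.

N2 stuck-at-1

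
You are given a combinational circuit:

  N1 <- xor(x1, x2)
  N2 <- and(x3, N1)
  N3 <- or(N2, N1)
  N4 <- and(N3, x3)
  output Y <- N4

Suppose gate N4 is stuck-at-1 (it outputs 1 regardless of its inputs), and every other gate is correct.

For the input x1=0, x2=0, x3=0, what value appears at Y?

1

Propagate with N4 forced: N1=0, N2=0, N3=0, N4=1 [stuck-at-1].
So Y = 1. (Without the fault it would be 0.)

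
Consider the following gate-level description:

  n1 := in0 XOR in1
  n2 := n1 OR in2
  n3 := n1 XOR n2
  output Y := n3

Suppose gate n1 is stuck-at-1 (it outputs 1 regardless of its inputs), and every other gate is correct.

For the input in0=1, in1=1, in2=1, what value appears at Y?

Propagate with n1 forced: n1=1 [stuck-at-1], n2=1, n3=0.
So Y = 0. (Without the fault it would be 1.)

0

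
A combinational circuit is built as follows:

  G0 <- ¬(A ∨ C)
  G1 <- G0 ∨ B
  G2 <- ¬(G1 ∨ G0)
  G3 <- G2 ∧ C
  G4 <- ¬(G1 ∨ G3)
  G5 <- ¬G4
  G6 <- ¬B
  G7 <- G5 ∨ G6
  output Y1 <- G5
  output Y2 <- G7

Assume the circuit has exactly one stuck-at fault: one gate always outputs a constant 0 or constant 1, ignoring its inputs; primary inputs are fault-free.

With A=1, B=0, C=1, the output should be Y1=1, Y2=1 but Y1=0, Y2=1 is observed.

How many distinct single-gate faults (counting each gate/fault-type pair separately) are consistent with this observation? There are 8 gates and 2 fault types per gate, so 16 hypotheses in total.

Fault-free: G0=0, G1=0, G2=1, G3=1, G4=0, G5=1, G6=1, G7=1 → Y1=1, Y2=1. Observed Y1=0, Y2=1.
  G0: none of the 2 fault types match ✗
  G1: none of the 2 fault types match ✗
  G2: stuck-at-0 ✓; others ✗
  G3: stuck-at-0 ✓; others ✗
  G4: stuck-at-1 ✓; others ✗
  G5: stuck-at-0 ✓; others ✗
  G6: none of the 2 fault types match ✗
  G7: none of the 2 fault types match ✗
Consistent faults: {G2 stuck-at-0, G3 stuck-at-0, G4 stuck-at-1, G5 stuck-at-0} — 4 in all.

4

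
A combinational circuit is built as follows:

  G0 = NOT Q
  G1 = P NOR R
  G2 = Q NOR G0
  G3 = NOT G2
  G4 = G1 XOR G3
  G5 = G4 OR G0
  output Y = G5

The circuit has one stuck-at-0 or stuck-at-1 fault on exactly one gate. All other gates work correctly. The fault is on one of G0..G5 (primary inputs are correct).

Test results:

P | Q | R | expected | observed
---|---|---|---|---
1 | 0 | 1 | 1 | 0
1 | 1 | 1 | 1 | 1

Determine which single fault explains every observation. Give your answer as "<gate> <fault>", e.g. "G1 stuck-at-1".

G0 stuck-at-0

Fault-free values for test 1 (P=1, Q=0, R=1): G0=1, G1=0, G2=0, G3=1, G4=1, G5=1, giving Y=1. Observed 0.
Test 1: faults giving observed 0 are {G0 stuck-at-0, G5 stuck-at-0}.
Test 2 (P=1, Q=1, R=1): fault-free G0=0, G1=0, G2=0, G3=1, G4=1, G5=1 → 1; observed 1. Eliminates G5 stuck-at-0.
Only G0 stuck-at-0 is consistent with every test.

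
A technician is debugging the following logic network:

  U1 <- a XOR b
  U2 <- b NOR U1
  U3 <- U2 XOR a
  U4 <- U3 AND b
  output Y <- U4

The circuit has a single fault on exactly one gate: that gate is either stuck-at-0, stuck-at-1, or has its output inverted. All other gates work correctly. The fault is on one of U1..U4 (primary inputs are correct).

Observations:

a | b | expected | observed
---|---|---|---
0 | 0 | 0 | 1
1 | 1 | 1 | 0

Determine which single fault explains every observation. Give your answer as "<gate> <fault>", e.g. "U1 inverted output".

U4 inverted output

Fault-free values for test 1 (a=0, b=0): U1=0, U2=1, U3=1, U4=0, giving Y=0. Observed 1.
Test 1: faults giving observed 1 are {U4 stuck-at-1, U4 inverted output}.
Test 2 (a=1, b=1): fault-free U1=0, U2=0, U3=1, U4=1 → 1; observed 0. Eliminates U4 stuck-at-1.
Only U4 inverted output is consistent with every test.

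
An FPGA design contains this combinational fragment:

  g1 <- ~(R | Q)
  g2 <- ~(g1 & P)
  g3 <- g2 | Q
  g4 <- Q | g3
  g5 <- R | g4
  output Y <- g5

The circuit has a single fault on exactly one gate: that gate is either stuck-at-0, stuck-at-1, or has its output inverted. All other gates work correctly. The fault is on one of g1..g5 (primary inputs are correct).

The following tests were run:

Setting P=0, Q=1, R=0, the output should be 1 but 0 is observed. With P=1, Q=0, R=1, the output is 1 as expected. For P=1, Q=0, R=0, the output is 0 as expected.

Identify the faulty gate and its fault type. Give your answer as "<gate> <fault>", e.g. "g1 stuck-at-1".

g4 stuck-at-0

Fault-free values for test 1 (P=0, Q=1, R=0): g1=0, g2=1, g3=1, g4=1, g5=1, giving Y=1. Observed 0.
Test 1: faults giving observed 0 are {g4 stuck-at-0, g4 inverted output, g5 stuck-at-0, g5 inverted output}.
Test 2 (P=1, Q=0, R=1): fault-free g1=0, g2=1, g3=1, g4=1, g5=1 → 1; observed 1. Eliminates g5 stuck-at-0, g5 inverted output.
Test 3 (P=1, Q=0, R=0): fault-free g1=1, g2=0, g3=0, g4=0, g5=0 → 0; observed 0. Eliminates g4 inverted output.
Only g4 stuck-at-0 is consistent with every test.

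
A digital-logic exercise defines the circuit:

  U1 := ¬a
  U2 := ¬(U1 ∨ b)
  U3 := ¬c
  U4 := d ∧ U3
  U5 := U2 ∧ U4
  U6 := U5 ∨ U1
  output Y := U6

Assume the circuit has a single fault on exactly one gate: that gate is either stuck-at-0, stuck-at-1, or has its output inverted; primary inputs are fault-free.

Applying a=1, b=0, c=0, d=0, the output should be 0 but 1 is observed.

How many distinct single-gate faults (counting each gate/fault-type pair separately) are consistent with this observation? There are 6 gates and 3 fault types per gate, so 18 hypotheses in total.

8

Fault-free: U1=0, U2=1, U3=1, U4=0, U5=0, U6=0 → 0. Observed 1.
  U1: stuck-at-1, inverted output ✓; others ✗
  U2: none of the 3 fault types match ✗
  U3: none of the 3 fault types match ✗
  U4: stuck-at-1, inverted output ✓; others ✗
  U5: stuck-at-1, inverted output ✓; others ✗
  U6: stuck-at-1, inverted output ✓; others ✗
Consistent faults: {U1 stuck-at-1, U1 inverted output, U4 stuck-at-1, U4 inverted output, U5 stuck-at-1, U5 inverted output, U6 stuck-at-1, U6 inverted output} — 8 in all.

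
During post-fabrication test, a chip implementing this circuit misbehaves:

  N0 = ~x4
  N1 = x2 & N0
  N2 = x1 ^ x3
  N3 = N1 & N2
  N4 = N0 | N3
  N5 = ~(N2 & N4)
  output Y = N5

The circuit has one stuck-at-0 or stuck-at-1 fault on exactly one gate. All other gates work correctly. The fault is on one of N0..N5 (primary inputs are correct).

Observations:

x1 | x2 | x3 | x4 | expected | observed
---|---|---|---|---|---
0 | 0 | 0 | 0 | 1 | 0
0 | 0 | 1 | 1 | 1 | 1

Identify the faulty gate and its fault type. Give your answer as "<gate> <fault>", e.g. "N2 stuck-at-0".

Fault-free values for test 1 (x1=0, x2=0, x3=0, x4=0): N0=1, N1=0, N2=0, N3=0, N4=1, N5=1, giving Y=1. Observed 0.
Test 1: faults giving observed 0 are {N2 stuck-at-1, N5 stuck-at-0}.
Test 2 (x1=0, x2=0, x3=1, x4=1): fault-free N0=0, N1=0, N2=1, N3=0, N4=0, N5=1 → 1; observed 1. Eliminates N5 stuck-at-0.
Only N2 stuck-at-1 is consistent with every test.

N2 stuck-at-1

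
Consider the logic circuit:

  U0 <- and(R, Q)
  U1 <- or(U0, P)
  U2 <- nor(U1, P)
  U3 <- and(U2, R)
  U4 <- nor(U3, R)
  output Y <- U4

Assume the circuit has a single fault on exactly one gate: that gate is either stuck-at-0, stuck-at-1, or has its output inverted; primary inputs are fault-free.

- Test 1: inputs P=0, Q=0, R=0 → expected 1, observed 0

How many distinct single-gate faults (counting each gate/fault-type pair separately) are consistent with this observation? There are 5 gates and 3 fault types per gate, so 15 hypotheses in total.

4

Fault-free: U0=0, U1=0, U2=1, U3=0, U4=1 → 1. Observed 0.
  U0: none of the 3 fault types match ✗
  U1: none of the 3 fault types match ✗
  U2: none of the 3 fault types match ✗
  U3: stuck-at-1, inverted output ✓; others ✗
  U4: stuck-at-0, inverted output ✓; others ✗
Consistent faults: {U3 stuck-at-1, U3 inverted output, U4 stuck-at-0, U4 inverted output} — 4 in all.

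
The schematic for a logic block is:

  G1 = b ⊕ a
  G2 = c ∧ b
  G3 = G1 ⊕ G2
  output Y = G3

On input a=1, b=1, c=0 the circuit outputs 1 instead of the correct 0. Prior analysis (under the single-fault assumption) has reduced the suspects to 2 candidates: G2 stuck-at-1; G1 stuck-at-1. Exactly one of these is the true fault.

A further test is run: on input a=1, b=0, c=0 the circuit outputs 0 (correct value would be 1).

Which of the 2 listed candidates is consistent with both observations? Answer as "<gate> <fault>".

Evaluate each candidate on input a=1, b=0, c=0:
  G2 stuck-at-1: G1=1, G2=1 [stuck-at-1], G3=0 → 0 — matches
  G1 stuck-at-1: G1=1 [stuck-at-1], G2=0, G3=1 → 1 — eliminated
Only G2 stuck-at-1 reproduces the observed 0.

G2 stuck-at-1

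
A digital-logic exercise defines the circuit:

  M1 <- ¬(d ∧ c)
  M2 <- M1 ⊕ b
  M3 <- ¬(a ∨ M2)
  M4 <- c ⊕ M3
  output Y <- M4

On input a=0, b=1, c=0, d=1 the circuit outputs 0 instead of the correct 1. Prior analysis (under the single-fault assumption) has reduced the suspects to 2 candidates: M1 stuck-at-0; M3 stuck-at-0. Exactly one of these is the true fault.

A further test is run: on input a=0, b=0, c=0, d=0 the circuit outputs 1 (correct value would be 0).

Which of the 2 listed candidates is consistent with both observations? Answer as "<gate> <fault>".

M1 stuck-at-0

Evaluate each candidate on input a=0, b=0, c=0, d=0:
  M1 stuck-at-0: M1=0 [stuck-at-0], M2=0, M3=1, M4=1 → 1 — matches
  M3 stuck-at-0: M1=1, M2=1, M3=0 [stuck-at-0], M4=0 → 0 — eliminated
Only M1 stuck-at-0 reproduces the observed 1.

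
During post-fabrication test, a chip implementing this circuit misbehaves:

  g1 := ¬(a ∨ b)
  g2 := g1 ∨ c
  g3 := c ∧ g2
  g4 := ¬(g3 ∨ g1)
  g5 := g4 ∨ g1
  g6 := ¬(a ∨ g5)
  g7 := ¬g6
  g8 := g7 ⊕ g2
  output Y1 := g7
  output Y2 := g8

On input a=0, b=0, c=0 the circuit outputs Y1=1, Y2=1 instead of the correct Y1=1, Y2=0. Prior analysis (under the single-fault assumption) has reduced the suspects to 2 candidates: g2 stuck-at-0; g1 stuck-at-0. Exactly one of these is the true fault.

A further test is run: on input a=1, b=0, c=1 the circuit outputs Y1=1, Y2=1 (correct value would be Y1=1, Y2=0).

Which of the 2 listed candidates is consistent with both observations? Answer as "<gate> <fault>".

g2 stuck-at-0

Evaluate each candidate on input a=1, b=0, c=1:
  g2 stuck-at-0: g1=0, g2=0 [stuck-at-0], g3=0, g4=1, g5=1, g6=0, g7=1, g8=1 → Y1=1, Y2=1 — matches
  g1 stuck-at-0: g1=0 [stuck-at-0], g2=1, g3=1, g4=0, g5=0, g6=0, g7=1, g8=0 → Y1=1, Y2=0 — eliminated
Only g2 stuck-at-0 reproduces the observed Y1=1, Y2=1.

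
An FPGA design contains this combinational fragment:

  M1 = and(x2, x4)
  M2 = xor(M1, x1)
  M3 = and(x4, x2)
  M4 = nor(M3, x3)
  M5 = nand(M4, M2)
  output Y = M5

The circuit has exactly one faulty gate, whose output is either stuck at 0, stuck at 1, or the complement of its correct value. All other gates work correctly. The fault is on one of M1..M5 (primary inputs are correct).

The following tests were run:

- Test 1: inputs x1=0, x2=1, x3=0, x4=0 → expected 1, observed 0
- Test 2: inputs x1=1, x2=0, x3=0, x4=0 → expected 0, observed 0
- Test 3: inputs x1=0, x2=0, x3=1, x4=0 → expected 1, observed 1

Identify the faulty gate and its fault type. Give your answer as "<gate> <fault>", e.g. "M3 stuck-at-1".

Fault-free values for test 1 (x1=0, x2=1, x3=0, x4=0): M1=0, M2=0, M3=0, M4=1, M5=1, giving Y=1. Observed 0.
Test 1: faults giving observed 0 are {M1 stuck-at-1, M1 inverted output, M2 stuck-at-1, M2 inverted output, M5 stuck-at-0, M5 inverted output}.
Test 2 (x1=1, x2=0, x3=0, x4=0): fault-free M1=0, M2=1, M3=0, M4=1, M5=0 → 0; observed 0. Eliminates M1 stuck-at-1, M1 inverted output, M2 inverted output, M5 inverted output.
Test 3 (x1=0, x2=0, x3=1, x4=0): fault-free M1=0, M2=0, M3=0, M4=0, M5=1 → 1; observed 1. Eliminates M5 stuck-at-0.
Only M2 stuck-at-1 is consistent with every test.

M2 stuck-at-1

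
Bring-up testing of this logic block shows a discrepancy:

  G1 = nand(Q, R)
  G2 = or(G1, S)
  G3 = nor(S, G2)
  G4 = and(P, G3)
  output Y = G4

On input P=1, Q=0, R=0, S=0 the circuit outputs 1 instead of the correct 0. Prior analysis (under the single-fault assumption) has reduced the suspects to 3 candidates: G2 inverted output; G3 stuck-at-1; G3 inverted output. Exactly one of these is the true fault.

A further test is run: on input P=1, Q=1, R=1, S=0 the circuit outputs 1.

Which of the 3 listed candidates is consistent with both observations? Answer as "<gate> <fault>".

Evaluate each candidate on input P=1, Q=1, R=1, S=0:
  G2 inverted output: G1=0, G2=1 [inverted output], G3=0, G4=0 → 0 — eliminated
  G3 stuck-at-1: G1=0, G2=0, G3=1 [stuck-at-1], G4=1 → 1 — matches
  G3 inverted output: G1=0, G2=0, G3=0 [inverted output], G4=0 → 0 — eliminated
Only G3 stuck-at-1 reproduces the observed 1.

G3 stuck-at-1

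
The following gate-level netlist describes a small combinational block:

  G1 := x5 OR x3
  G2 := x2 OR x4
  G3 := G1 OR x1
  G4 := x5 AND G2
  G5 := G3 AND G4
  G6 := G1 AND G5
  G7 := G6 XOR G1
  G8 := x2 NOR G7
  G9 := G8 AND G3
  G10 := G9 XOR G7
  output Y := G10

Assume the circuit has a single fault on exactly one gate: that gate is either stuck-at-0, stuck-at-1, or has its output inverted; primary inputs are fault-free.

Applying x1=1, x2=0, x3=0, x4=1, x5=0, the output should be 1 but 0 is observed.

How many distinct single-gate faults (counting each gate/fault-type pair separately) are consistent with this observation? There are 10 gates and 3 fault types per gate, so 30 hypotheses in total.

Fault-free: G1=0, G2=1, G3=1, G4=0, G5=0, G6=0, G7=0, G8=1, G9=1, G10=1 → 1. Observed 0.
  G1: none of the 3 fault types match ✗
  G2: none of the 3 fault types match ✗
  G3: stuck-at-0, inverted output ✓; others ✗
  G4: none of the 3 fault types match ✗
  G5: none of the 3 fault types match ✗
  G6: none of the 3 fault types match ✗
  G7: none of the 3 fault types match ✗
  G8: stuck-at-0, inverted output ✓; others ✗
  G9: stuck-at-0, inverted output ✓; others ✗
  G10: stuck-at-0, inverted output ✓; others ✗
Consistent faults: {G3 stuck-at-0, G3 inverted output, G8 stuck-at-0, G8 inverted output, G9 stuck-at-0, G9 inverted output, G10 stuck-at-0, G10 inverted output} — 8 in all.

8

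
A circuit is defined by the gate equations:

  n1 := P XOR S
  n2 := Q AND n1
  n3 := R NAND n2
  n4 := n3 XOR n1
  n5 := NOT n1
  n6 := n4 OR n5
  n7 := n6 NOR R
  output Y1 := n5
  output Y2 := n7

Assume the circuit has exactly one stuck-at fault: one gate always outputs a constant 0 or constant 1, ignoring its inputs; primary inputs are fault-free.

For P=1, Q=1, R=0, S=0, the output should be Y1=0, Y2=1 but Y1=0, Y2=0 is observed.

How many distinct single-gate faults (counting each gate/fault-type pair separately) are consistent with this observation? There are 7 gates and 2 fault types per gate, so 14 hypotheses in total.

4

Fault-free: n1=1, n2=1, n3=1, n4=0, n5=0, n6=0, n7=1 → Y1=0, Y2=1. Observed Y1=0, Y2=0.
  n1 stuck-at-0: output Y1=1, Y2=0 ✗
  n1 stuck-at-1: output Y1=0, Y2=1 ✗
  n2 stuck-at-0: output Y1=0, Y2=1 ✗
  n2 stuck-at-1: output Y1=0, Y2=1 ✗
  n3 stuck-at-0: output Y1=0, Y2=0 ✓
  n3 stuck-at-1: output Y1=0, Y2=1 ✗
  n4 stuck-at-0: output Y1=0, Y2=1 ✗
  n4 stuck-at-1: output Y1=0, Y2=0 ✓
  n5 stuck-at-0: output Y1=0, Y2=1 ✗
  n5 stuck-at-1: output Y1=1, Y2=0 ✗
  n6 stuck-at-0: output Y1=0, Y2=1 ✗
  n6 stuck-at-1: output Y1=0, Y2=0 ✓
  n7 stuck-at-0: output Y1=0, Y2=0 ✓
  n7 stuck-at-1: output Y1=0, Y2=1 ✗
Consistent faults: {n3 stuck-at-0, n4 stuck-at-1, n6 stuck-at-1, n7 stuck-at-0} — 4 in all.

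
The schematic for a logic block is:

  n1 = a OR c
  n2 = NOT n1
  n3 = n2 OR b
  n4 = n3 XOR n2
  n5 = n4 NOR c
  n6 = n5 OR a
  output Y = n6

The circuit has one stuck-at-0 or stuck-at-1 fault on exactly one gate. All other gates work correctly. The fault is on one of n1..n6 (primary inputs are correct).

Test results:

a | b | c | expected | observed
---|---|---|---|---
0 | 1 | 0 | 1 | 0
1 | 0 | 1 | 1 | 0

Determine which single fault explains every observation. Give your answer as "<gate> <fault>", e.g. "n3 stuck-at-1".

Fault-free values for test 1 (a=0, b=1, c=0): n1=0, n2=1, n3=1, n4=0, n5=1, n6=1, giving Y=1. Observed 0.
Test 1: faults giving observed 0 are {n1 stuck-at-1, n2 stuck-at-0, n3 stuck-at-0, n4 stuck-at-1, n5 stuck-at-0, n6 stuck-at-0}.
Test 2 (a=1, b=0, c=1): fault-free n1=1, n2=0, n3=0, n4=0, n5=0, n6=1 → 1; observed 0. Eliminates n1 stuck-at-1, n2 stuck-at-0, n3 stuck-at-0, n4 stuck-at-1, n5 stuck-at-0.
Only n6 stuck-at-0 is consistent with every test.

n6 stuck-at-0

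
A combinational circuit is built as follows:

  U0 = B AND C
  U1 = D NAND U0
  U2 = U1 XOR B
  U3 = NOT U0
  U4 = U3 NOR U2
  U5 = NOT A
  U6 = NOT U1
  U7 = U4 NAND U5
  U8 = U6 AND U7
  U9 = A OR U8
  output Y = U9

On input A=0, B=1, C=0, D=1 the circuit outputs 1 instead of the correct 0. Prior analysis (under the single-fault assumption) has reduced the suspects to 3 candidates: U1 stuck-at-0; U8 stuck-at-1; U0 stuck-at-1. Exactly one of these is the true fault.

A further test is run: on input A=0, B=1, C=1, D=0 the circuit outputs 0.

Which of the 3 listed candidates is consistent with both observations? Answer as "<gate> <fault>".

Evaluate each candidate on input A=0, B=1, C=1, D=0:
  U1 stuck-at-0: U0=1, U1=0 [stuck-at-0], U2=1, U3=0, U4=0, U5=1, U6=1, U7=1, U8=1, U9=1 → 1 — eliminated
  U8 stuck-at-1: U0=1, U1=1, U2=0, U3=0, U4=1, U5=1, U6=0, U7=0, U8=1 [stuck-at-1], U9=1 → 1 — eliminated
  U0 stuck-at-1: U0=1 [stuck-at-1], U1=1, U2=0, U3=0, U4=1, U5=1, U6=0, U7=0, U8=0, U9=0 → 0 — matches
Only U0 stuck-at-1 reproduces the observed 0.

U0 stuck-at-1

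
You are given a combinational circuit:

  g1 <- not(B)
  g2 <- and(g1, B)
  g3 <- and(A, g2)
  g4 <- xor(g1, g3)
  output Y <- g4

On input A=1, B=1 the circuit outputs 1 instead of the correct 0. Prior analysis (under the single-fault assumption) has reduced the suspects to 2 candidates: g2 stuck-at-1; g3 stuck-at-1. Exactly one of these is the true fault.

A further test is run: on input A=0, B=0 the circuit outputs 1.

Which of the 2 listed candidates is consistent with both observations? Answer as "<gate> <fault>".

Evaluate each candidate on input A=0, B=0:
  g2 stuck-at-1: g1=1, g2=1 [stuck-at-1], g3=0, g4=1 → 1 — matches
  g3 stuck-at-1: g1=1, g2=0, g3=1 [stuck-at-1], g4=0 → 0 — eliminated
Only g2 stuck-at-1 reproduces the observed 1.

g2 stuck-at-1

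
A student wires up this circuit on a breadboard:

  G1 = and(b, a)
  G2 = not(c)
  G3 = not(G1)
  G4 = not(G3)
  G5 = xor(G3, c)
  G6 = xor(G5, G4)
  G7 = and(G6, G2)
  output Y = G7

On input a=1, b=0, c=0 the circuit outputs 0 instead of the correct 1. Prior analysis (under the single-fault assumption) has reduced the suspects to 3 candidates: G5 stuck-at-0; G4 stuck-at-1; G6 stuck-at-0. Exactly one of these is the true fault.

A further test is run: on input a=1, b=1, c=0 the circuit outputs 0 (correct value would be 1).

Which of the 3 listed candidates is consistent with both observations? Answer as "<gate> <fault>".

Evaluate each candidate on input a=1, b=1, c=0:
  G5 stuck-at-0: G1=1, G2=1, G3=0, G4=1, G5=0 [stuck-at-0], G6=1, G7=1 → 1 — eliminated
  G4 stuck-at-1: G1=1, G2=1, G3=0, G4=1 [stuck-at-1], G5=0, G6=1, G7=1 → 1 — eliminated
  G6 stuck-at-0: G1=1, G2=1, G3=0, G4=1, G5=0, G6=0 [stuck-at-0], G7=0 → 0 — matches
Only G6 stuck-at-0 reproduces the observed 0.

G6 stuck-at-0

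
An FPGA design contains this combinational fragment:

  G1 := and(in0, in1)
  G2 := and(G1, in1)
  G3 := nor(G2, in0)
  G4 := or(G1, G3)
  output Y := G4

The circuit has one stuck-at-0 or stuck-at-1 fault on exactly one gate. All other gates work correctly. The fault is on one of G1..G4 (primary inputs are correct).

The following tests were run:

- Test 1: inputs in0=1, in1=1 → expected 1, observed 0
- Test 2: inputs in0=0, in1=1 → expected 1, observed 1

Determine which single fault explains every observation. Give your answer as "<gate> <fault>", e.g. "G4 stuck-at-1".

Fault-free values for test 1 (in0=1, in1=1): G1=1, G2=1, G3=0, G4=1, giving Y=1. Observed 0.
Test 1: faults giving observed 0 are {G1 stuck-at-0, G4 stuck-at-0}.
Test 2 (in0=0, in1=1): fault-free G1=0, G2=0, G3=1, G4=1 → 1; observed 1. Eliminates G4 stuck-at-0.
Only G1 stuck-at-0 is consistent with every test.

G1 stuck-at-0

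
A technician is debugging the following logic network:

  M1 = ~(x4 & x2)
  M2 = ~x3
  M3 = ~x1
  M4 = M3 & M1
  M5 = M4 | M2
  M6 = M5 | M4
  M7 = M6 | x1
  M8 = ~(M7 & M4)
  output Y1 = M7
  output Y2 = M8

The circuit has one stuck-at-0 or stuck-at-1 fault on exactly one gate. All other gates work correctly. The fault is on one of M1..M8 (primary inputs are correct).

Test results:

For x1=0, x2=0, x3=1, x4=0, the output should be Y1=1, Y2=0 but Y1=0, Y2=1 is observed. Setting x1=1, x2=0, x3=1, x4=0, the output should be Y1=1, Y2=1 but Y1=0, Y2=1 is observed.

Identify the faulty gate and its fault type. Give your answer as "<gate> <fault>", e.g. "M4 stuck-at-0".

Fault-free values for test 1 (x1=0, x2=0, x3=1, x4=0): M1=1, M2=0, M3=1, M4=1, M5=1, M6=1, M7=1, M8=0, giving Y1=1, Y2=0. Observed Y1=0, Y2=1.
Test 1: faults giving observed Y1=0, Y2=1 are {M1 stuck-at-0, M3 stuck-at-0, M4 stuck-at-0, M6 stuck-at-0, M7 stuck-at-0}.
Test 2 (x1=1, x2=0, x3=1, x4=0): fault-free M1=1, M2=0, M3=0, M4=0, M5=0, M6=0, M7=1, M8=1 → Y1=1, Y2=1; observed Y1=0, Y2=1. Eliminates M1 stuck-at-0, M3 stuck-at-0, M4 stuck-at-0, M6 stuck-at-0.
Only M7 stuck-at-0 is consistent with every test.

M7 stuck-at-0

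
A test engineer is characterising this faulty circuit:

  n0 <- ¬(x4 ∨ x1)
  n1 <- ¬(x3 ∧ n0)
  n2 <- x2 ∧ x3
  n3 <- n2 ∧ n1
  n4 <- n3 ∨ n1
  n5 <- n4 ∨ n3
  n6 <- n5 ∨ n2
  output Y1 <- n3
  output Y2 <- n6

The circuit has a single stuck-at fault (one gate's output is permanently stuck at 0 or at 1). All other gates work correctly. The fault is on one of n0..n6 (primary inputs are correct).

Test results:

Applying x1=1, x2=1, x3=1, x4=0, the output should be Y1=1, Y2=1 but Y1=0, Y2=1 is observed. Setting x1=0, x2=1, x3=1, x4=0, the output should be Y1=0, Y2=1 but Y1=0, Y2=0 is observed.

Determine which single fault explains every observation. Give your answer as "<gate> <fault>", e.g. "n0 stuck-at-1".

n2 stuck-at-0

Fault-free values for test 1 (x1=1, x2=1, x3=1, x4=0): n0=0, n1=1, n2=1, n3=1, n4=1, n5=1, n6=1, giving Y1=1, Y2=1. Observed Y1=0, Y2=1.
Test 1: faults giving observed Y1=0, Y2=1 are {n0 stuck-at-1, n1 stuck-at-0, n2 stuck-at-0, n3 stuck-at-0}.
Test 2 (x1=0, x2=1, x3=1, x4=0): fault-free n0=1, n1=0, n2=1, n3=0, n4=0, n5=0, n6=1 → Y1=0, Y2=1; observed Y1=0, Y2=0. Eliminates n0 stuck-at-1, n1 stuck-at-0, n3 stuck-at-0.
Only n2 stuck-at-0 is consistent with every test.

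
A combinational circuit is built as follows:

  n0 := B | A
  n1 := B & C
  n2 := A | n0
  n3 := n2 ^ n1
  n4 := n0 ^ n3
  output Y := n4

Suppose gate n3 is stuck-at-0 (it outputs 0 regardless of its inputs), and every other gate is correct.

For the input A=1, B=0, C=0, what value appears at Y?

Propagate with n3 forced: n0=1, n1=0, n2=1, n3=0 [stuck-at-0], n4=1.
So Y = 1. (Without the fault it would be 0.)

1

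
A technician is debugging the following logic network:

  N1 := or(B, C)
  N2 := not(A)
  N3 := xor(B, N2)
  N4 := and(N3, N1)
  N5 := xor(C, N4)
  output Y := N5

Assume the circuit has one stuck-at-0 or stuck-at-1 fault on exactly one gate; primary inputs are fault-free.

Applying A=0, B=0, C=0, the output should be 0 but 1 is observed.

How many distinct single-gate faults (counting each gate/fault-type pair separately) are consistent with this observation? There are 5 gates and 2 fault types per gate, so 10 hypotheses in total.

3

Fault-free: N1=0, N2=1, N3=1, N4=0, N5=0 → 0. Observed 1.
  N1 stuck-at-0: output 0 ✗
  N1 stuck-at-1: output 1 ✓
  N2 stuck-at-0: output 0 ✗
  N2 stuck-at-1: output 0 ✗
  N3 stuck-at-0: output 0 ✗
  N3 stuck-at-1: output 0 ✗
  N4 stuck-at-0: output 0 ✗
  N4 stuck-at-1: output 1 ✓
  N5 stuck-at-0: output 0 ✗
  N5 stuck-at-1: output 1 ✓
Consistent faults: {N1 stuck-at-1, N4 stuck-at-1, N5 stuck-at-1} — 3 in all.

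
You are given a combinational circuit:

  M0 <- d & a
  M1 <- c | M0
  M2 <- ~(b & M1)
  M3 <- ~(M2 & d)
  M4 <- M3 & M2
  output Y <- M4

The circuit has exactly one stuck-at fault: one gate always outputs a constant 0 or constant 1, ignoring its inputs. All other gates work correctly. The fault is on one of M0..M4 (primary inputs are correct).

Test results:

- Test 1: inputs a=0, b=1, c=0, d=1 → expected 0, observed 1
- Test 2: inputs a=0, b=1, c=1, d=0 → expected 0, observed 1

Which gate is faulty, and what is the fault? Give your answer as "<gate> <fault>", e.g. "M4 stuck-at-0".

M4 stuck-at-1

Fault-free values for test 1 (a=0, b=1, c=0, d=1): M0=0, M1=0, M2=1, M3=0, M4=0, giving Y=0. Observed 1.
Test 1: faults giving observed 1 are {M3 stuck-at-1, M4 stuck-at-1}.
Test 2 (a=0, b=1, c=1, d=0): fault-free M0=0, M1=1, M2=0, M3=1, M4=0 → 0; observed 1. Eliminates M3 stuck-at-1.
Only M4 stuck-at-1 is consistent with every test.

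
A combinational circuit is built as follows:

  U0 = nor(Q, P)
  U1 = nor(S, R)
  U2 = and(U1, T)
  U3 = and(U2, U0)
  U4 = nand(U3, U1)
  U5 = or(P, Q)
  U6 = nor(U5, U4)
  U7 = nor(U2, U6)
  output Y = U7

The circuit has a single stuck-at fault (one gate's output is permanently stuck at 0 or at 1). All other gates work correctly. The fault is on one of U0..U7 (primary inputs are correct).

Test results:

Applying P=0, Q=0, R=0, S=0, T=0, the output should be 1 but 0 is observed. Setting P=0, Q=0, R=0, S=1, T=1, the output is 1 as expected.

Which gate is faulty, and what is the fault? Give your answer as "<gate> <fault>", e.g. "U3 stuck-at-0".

U3 stuck-at-1

Fault-free values for test 1 (P=0, Q=0, R=0, S=0, T=0): U0=1, U1=1, U2=0, U3=0, U4=1, U5=0, U6=0, U7=1, giving Y=1. Observed 0.
Test 1: faults giving observed 0 are {U2 stuck-at-1, U3 stuck-at-1, U4 stuck-at-0, U6 stuck-at-1, U7 stuck-at-0}.
Test 2 (P=0, Q=0, R=0, S=1, T=1): fault-free U0=1, U1=0, U2=0, U3=0, U4=1, U5=0, U6=0, U7=1 → 1; observed 1. Eliminates U2 stuck-at-1, U4 stuck-at-0, U6 stuck-at-1, U7 stuck-at-0.
Only U3 stuck-at-1 is consistent with every test.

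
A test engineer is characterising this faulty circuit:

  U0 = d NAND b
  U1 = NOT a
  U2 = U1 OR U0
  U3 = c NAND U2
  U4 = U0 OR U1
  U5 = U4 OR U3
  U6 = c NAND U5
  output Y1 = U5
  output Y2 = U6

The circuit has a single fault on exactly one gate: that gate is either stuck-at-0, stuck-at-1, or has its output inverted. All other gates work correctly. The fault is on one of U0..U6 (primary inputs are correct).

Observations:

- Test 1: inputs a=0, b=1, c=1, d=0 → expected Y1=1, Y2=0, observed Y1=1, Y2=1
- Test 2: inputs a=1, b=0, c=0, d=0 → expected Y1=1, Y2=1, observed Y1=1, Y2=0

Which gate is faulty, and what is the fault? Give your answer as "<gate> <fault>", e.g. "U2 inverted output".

U6 inverted output

Fault-free values for test 1 (a=0, b=1, c=1, d=0): U0=1, U1=1, U2=1, U3=0, U4=1, U5=1, U6=0, giving Y1=1, Y2=0. Observed Y1=1, Y2=1.
Test 1: faults giving observed Y1=1, Y2=1 are {U6 stuck-at-1, U6 inverted output}.
Test 2 (a=1, b=0, c=0, d=0): fault-free U0=1, U1=0, U2=1, U3=1, U4=1, U5=1, U6=1 → Y1=1, Y2=1; observed Y1=1, Y2=0. Eliminates U6 stuck-at-1.
Only U6 inverted output is consistent with every test.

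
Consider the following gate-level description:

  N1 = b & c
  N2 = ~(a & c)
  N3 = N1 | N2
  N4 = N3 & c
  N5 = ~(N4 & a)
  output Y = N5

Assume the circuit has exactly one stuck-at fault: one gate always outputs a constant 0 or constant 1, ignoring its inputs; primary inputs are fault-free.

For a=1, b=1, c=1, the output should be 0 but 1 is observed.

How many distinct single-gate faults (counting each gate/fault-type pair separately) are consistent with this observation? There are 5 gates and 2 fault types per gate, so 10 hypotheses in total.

4

Fault-free: N1=1, N2=0, N3=1, N4=1, N5=0 → 0. Observed 1.
  N1 stuck-at-0: output 1 ✓
  N1 stuck-at-1: output 0 ✗
  N2 stuck-at-0: output 0 ✗
  N2 stuck-at-1: output 0 ✗
  N3 stuck-at-0: output 1 ✓
  N3 stuck-at-1: output 0 ✗
  N4 stuck-at-0: output 1 ✓
  N4 stuck-at-1: output 0 ✗
  N5 stuck-at-0: output 0 ✗
  N5 stuck-at-1: output 1 ✓
Consistent faults: {N1 stuck-at-0, N3 stuck-at-0, N4 stuck-at-0, N5 stuck-at-1} — 4 in all.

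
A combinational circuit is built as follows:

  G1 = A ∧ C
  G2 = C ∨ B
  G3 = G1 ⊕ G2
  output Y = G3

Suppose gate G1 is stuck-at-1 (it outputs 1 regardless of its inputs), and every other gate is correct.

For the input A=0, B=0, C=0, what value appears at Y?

1

Propagate with G1 forced: G1=1 [stuck-at-1], G2=0, G3=1.
So Y = 1. (Without the fault it would be 0.)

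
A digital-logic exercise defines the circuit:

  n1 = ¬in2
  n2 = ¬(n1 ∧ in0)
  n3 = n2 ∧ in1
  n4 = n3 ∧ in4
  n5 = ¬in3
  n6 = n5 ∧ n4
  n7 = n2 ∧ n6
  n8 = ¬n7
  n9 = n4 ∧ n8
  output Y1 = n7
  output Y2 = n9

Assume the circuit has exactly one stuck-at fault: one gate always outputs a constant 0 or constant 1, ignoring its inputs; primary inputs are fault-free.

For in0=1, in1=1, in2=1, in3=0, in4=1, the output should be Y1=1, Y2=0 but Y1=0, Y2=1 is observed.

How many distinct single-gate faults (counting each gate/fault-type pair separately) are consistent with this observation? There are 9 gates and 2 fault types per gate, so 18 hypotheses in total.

Fault-free: n1=0, n2=1, n3=1, n4=1, n5=1, n6=1, n7=1, n8=0, n9=0 → Y1=1, Y2=0. Observed Y1=0, Y2=1.
  n1: none of the 2 fault types match ✗
  n2: none of the 2 fault types match ✗
  n3: none of the 2 fault types match ✗
  n4: none of the 2 fault types match ✗
  n5: stuck-at-0 ✓; others ✗
  n6: stuck-at-0 ✓; others ✗
  n7: stuck-at-0 ✓; others ✗
  n8: none of the 2 fault types match ✗
  n9: none of the 2 fault types match ✗
Consistent faults: {n5 stuck-at-0, n6 stuck-at-0, n7 stuck-at-0} — 3 in all.

3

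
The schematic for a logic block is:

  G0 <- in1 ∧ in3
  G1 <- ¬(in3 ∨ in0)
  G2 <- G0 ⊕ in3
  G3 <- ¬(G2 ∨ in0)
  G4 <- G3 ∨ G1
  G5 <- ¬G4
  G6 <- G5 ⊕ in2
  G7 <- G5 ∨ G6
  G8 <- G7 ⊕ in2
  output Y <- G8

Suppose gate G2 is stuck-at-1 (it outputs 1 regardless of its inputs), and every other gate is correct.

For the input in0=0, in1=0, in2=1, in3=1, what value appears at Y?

0

Propagate with G2 forced: G0=0, G1=0, G2=1 [stuck-at-1], G3=0, G4=0, G5=1, G6=0, G7=1, G8=0.
So Y = 0. (Same as the fault-free value — the fault is masked on this input.)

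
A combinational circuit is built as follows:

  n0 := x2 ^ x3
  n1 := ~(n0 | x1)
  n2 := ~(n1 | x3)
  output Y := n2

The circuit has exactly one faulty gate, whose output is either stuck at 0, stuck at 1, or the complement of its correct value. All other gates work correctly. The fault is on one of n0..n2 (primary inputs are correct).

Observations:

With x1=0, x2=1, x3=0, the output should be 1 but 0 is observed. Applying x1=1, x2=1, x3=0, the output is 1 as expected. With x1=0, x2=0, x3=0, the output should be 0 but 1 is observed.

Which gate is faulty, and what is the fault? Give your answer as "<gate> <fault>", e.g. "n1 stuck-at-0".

Fault-free values for test 1 (x1=0, x2=1, x3=0): n0=1, n1=0, n2=1, giving Y=1. Observed 0.
Test 1: faults giving observed 0 are {n0 stuck-at-0, n0 inverted output, n1 stuck-at-1, n1 inverted output, n2 stuck-at-0, n2 inverted output}.
Test 2 (x1=1, x2=1, x3=0): fault-free n0=1, n1=0, n2=1 → 1; observed 1. Eliminates n1 stuck-at-1, n1 inverted output, n2 stuck-at-0, n2 inverted output.
Test 3 (x1=0, x2=0, x3=0): fault-free n0=0, n1=1, n2=0 → 0; observed 1. Eliminates n0 stuck-at-0.
Only n0 inverted output is consistent with every test.

n0 inverted output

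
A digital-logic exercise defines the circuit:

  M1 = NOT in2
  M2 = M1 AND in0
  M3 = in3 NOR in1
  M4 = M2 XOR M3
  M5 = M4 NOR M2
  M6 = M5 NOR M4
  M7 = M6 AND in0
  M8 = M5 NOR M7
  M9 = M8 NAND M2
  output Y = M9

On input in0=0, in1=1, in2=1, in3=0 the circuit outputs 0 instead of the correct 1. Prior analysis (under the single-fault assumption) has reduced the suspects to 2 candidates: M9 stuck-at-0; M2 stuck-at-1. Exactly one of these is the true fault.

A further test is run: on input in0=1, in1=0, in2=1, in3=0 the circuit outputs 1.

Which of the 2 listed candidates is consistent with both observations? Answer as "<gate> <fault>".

M2 stuck-at-1

Evaluate each candidate on input in0=1, in1=0, in2=1, in3=0:
  M9 stuck-at-0: M1=0, M2=0, M3=1, M4=1, M5=0, M6=0, M7=0, M8=1, M9=0 [stuck-at-0] → 0 — eliminated
  M2 stuck-at-1: M1=0, M2=1 [stuck-at-1], M3=1, M4=0, M5=0, M6=1, M7=1, M8=0, M9=1 → 1 — matches
Only M2 stuck-at-1 reproduces the observed 1.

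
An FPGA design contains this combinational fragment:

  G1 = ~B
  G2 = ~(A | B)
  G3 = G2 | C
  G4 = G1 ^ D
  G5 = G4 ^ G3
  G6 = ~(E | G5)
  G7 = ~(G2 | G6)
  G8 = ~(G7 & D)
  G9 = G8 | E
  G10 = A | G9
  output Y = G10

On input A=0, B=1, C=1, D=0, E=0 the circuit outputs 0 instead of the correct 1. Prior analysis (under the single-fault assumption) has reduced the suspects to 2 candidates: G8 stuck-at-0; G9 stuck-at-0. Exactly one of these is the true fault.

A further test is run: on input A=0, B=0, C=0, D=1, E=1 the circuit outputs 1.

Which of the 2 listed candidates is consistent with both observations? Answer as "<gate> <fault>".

Evaluate each candidate on input A=0, B=0, C=0, D=1, E=1:
  G8 stuck-at-0: G1=1, G2=1, G3=1, G4=0, G5=1, G6=0, G7=0, G8=0 [stuck-at-0], G9=1, G10=1 → 1 — matches
  G9 stuck-at-0: G1=1, G2=1, G3=1, G4=0, G5=1, G6=0, G7=0, G8=1, G9=0 [stuck-at-0], G10=0 → 0 — eliminated
Only G8 stuck-at-0 reproduces the observed 1.

G8 stuck-at-0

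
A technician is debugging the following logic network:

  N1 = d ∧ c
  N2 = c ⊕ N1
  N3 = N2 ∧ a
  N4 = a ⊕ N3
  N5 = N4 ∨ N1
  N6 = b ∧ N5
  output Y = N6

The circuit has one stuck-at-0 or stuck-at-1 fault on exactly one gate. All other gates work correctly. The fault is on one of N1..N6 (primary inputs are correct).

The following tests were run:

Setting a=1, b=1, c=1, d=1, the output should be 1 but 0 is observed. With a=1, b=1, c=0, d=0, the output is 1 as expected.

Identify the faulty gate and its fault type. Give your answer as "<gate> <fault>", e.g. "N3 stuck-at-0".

Fault-free values for test 1 (a=1, b=1, c=1, d=1): N1=1, N2=0, N3=0, N4=1, N5=1, N6=1, giving Y=1. Observed 0.
Test 1: faults giving observed 0 are {N1 stuck-at-0, N5 stuck-at-0, N6 stuck-at-0}.
Test 2 (a=1, b=1, c=0, d=0): fault-free N1=0, N2=0, N3=0, N4=1, N5=1, N6=1 → 1; observed 1. Eliminates N5 stuck-at-0, N6 stuck-at-0.
Only N1 stuck-at-0 is consistent with every test.

N1 stuck-at-0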